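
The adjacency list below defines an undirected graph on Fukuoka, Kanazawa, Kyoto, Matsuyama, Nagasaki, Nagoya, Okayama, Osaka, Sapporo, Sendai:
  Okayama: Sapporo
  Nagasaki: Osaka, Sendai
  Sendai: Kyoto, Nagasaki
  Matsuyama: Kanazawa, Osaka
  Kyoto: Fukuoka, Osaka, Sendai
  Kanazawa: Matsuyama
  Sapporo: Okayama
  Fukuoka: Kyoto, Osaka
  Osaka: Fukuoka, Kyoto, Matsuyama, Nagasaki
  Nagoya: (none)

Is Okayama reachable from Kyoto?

Explore from Kyoto.
Distance 1: reach Fukuoka, Osaka, Sendai.
Distance 2: reach Matsuyama, Nagasaki.
Distance 3: reach Kanazawa.
The search is exhausted without reaching Okayama; it lies in a different component.

No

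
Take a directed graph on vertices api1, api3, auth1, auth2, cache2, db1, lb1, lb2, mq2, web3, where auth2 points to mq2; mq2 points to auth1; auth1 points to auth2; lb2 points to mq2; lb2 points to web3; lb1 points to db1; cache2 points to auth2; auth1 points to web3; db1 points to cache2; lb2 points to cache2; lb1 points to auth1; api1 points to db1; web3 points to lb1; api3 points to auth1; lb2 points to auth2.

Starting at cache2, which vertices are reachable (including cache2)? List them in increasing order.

Start at cache2.
Its neighbours: auth2.
Then their neighbours: mq2.
Then next layer: auth1.
Then next layer: web3.
Then next layer: lb1.
Then next layer: db1.
Nothing further is reachable.

auth1, auth2, cache2, db1, lb1, mq2, web3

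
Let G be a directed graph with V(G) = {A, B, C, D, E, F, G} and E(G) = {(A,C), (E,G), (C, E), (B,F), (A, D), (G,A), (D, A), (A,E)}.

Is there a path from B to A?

Explore from B.
Distance 1: reach F.
The search from B is exhausted; no directed path reaches A.

No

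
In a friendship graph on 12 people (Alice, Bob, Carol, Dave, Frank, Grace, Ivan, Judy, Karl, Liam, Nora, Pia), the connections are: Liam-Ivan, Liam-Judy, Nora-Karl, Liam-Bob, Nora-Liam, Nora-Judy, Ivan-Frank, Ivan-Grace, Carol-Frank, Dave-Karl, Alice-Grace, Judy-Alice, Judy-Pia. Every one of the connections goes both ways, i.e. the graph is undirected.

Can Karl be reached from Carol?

Explore from Carol.
Distance 1: reach Frank.
Distance 2: reach Ivan.
Distance 3: reach Grace, Liam.
Distance 4: reach Alice, Bob, Judy, Nora.
Distance 5: reach Karl, Pia.
Found Karl.

Yes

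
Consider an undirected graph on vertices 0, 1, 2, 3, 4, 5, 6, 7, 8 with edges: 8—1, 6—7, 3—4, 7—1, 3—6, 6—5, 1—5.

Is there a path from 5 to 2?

Explore from 5.
Distance 1: reach 1, 6.
Distance 2: reach 3, 7, 8.
Distance 3: reach 4.
The search is exhausted without reaching 2; it lies in a different component.

No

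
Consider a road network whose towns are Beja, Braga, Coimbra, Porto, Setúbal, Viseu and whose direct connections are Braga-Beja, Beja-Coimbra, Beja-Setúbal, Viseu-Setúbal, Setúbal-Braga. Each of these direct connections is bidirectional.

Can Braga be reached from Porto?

No

Porto has no edges, so nothing is reachable from it.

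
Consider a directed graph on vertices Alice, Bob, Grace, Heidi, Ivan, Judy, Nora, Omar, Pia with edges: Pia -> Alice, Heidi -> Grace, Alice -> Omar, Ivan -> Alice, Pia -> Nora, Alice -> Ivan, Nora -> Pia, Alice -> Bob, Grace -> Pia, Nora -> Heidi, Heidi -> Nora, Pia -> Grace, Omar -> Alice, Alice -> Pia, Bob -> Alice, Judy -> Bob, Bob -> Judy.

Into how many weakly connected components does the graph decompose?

From Alice: component {Alice, Bob, Grace, Heidi, Ivan, Judy, Nora, Omar, Pia}.
That's 1 component.

1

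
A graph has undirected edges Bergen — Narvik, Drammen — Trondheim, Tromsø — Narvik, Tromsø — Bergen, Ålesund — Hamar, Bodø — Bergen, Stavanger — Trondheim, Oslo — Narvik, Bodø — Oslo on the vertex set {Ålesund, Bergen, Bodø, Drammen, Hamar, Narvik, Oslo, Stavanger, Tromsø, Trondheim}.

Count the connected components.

3

From Ålesund: component {Ålesund, Hamar}.
From Bergen: component {Bergen, Bodø, Narvik, Oslo, Tromsø}.
From Drammen: component {Drammen, Stavanger, Trondheim}.
That's 3 components.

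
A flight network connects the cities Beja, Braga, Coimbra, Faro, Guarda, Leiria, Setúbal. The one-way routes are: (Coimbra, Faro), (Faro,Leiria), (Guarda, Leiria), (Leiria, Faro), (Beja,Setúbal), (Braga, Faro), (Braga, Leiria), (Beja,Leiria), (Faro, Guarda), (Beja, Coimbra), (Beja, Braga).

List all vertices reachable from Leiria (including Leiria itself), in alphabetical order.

Start at Leiria.
Its neighbours: Faro.
Then their neighbours: Guarda.
Nothing further is reachable.

Faro, Guarda, Leiria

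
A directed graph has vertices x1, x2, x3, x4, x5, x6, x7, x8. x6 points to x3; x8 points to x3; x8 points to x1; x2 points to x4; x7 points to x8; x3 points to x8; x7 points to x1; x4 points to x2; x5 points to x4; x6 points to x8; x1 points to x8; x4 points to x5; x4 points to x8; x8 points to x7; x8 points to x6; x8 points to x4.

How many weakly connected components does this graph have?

1

From x1: component {x1, x2, x3, x4, x5, x6, x7, x8}.
That's 1 component.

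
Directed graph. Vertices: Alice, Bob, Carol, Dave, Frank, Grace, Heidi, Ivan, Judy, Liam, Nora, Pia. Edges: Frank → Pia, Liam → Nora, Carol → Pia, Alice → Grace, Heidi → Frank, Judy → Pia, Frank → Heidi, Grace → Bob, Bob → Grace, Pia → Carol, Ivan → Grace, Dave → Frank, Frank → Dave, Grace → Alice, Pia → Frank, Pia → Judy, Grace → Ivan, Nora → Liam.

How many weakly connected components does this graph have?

From Alice: component {Alice, Bob, Grace, Ivan}.
From Carol: component {Carol, Dave, Frank, Heidi, Judy, Pia}.
From Liam: component {Liam, Nora}.
That's 3 components.

3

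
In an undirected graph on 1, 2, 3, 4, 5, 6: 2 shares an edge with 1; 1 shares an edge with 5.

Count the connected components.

From 1: component {1, 2, 5}.
From 3: component {3}.
From 4: component {4}.
From 6: component {6}.
That's 4 components.

4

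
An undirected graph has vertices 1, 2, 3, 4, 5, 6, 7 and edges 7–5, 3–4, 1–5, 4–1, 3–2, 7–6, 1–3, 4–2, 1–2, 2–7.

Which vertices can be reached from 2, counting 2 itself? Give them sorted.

1, 2, 3, 4, 5, 6, 7

Start at 2.
Its neighbours: 1, 3, 4, 7.
Then their neighbours: 5, 6.
Every vertex is now reached.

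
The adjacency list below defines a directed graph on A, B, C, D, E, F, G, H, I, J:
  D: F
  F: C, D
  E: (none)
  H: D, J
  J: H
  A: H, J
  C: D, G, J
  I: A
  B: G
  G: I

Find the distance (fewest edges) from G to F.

5

Distance 0: G.
Distance 1: I.
Distance 2: A.
Distance 3: H, J.
Distance 4: D.
Distance 5: F — contains F.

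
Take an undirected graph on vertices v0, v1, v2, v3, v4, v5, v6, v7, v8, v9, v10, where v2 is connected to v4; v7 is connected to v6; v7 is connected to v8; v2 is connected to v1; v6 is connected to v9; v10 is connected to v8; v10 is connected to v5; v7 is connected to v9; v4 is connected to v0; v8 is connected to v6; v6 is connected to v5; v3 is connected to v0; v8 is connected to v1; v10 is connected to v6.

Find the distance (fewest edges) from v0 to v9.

6

Distance 0: v0.
Distance 1: v3, v4.
Distance 2: v2.
Distance 3: v1.
Distance 4: v8.
Distance 5: v6, v7, v10.
Distance 6: v5, v9 — contains v9.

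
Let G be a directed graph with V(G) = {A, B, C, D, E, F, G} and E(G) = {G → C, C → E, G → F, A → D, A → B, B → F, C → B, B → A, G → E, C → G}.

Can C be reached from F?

No

F has no outgoing edges, so nothing is reachable from it.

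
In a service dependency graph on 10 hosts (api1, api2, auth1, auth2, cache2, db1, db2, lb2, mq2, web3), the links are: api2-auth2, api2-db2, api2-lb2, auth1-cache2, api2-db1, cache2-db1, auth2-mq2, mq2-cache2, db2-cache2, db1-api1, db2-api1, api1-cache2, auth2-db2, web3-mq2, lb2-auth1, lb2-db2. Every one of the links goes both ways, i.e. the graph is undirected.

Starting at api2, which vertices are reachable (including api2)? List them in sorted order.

api1, api2, auth1, auth2, cache2, db1, db2, lb2, mq2, web3

Start at api2.
Its neighbours: auth2, db1, db2, lb2.
Then their neighbours: api1, auth1, cache2, mq2.
Then next layer: web3.
Every vertex is now reached.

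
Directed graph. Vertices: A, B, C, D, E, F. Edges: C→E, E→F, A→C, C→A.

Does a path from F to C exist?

No

F has no outgoing edges, so nothing is reachable from it.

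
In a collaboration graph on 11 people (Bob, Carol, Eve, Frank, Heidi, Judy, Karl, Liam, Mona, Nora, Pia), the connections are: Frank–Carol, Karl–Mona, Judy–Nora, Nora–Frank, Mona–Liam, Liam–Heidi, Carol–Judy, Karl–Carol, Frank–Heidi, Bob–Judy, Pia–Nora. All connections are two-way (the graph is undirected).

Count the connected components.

2

From Bob: component {Bob, Carol, Frank, Heidi, Judy, Karl, Liam, Mona, Nora, Pia}.
From Eve: component {Eve}.
That's 2 components.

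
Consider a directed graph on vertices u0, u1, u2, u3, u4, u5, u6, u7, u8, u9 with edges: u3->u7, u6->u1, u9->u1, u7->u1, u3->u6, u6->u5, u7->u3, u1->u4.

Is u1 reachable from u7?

Yes

Explore from u7.
Distance 1: reach u1, u3.
Found u1.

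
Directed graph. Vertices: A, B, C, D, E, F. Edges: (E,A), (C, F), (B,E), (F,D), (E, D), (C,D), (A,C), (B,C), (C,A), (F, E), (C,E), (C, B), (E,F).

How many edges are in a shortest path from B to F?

2

Distance 0: B.
Distance 1: C, E.
Distance 2: A, D, F — contains F.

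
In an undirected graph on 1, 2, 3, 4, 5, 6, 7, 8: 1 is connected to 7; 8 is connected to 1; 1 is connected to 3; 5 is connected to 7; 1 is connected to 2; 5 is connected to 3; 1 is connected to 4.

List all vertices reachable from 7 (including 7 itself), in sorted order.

1, 2, 3, 4, 5, 7, 8

Start at 7.
Its neighbours: 1, 5.
Then their neighbours: 2, 3, 4, 8.
Nothing further is reachable.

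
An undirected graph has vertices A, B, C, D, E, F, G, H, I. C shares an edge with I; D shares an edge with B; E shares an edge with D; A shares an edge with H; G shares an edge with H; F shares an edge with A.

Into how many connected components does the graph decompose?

From A: component {A, F, G, H}.
From B: component {B, D, E}.
From C: component {C, I}.
That's 3 components.

3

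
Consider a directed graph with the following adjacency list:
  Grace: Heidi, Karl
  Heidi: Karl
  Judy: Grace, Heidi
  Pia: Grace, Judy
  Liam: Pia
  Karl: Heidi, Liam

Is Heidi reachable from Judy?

Explore from Judy.
Distance 1: reach Grace, Heidi.
Found Heidi.

Yes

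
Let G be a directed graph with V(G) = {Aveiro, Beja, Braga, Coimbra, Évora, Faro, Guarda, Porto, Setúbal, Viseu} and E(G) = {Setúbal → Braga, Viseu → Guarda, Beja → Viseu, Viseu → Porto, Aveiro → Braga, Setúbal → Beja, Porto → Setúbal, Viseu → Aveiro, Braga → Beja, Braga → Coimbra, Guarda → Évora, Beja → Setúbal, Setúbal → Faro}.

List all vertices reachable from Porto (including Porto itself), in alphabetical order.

Start at Porto.
Its neighbours: Setúbal.
Then their neighbours: Beja, Braga, Faro.
Then next layer: Coimbra, Viseu.
Then next layer: Aveiro, Guarda.
Then next layer: Évora.
Every vertex is now reached.

Aveiro, Beja, Braga, Coimbra, Évora, Faro, Guarda, Porto, Setúbal, Viseu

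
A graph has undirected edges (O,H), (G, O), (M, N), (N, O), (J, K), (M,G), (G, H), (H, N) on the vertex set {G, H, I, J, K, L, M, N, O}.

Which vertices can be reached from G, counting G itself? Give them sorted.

Start at G.
Its neighbours: H, M, O.
Then their neighbours: N.
Nothing further is reachable.

G, H, M, N, O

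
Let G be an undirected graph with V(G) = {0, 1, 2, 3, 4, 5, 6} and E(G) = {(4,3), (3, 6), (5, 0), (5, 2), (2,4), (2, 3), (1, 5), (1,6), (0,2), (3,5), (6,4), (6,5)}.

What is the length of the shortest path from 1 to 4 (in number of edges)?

Distance 0: 1.
Distance 1: 5, 6.
Distance 2: 0, 2, 3, 4 — contains 4.

2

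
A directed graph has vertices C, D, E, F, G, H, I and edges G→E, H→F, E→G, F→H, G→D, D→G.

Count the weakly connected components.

From C: component {C}.
From D: component {D, E, G}.
From F: component {F, H}.
From I: component {I}.
That's 4 components.

4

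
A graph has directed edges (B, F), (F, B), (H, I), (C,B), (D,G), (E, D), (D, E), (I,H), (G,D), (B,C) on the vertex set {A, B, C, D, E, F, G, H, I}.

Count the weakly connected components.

4

From A: component {A}.
From B: component {B, C, F}.
From D: component {D, E, G}.
From H: component {H, I}.
That's 4 components.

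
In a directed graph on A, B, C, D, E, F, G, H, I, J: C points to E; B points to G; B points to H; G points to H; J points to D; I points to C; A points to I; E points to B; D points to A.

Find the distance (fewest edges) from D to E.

4

Distance 0: D.
Distance 1: A.
Distance 2: I.
Distance 3: C.
Distance 4: E — contains E.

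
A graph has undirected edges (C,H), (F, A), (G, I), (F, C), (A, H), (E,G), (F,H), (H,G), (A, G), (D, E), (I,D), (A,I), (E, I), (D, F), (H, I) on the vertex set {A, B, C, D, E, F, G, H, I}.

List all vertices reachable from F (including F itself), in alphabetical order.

Start at F.
Its neighbours: A, C, D, H.
Then their neighbours: E, G, I.
Nothing further is reachable.

A, C, D, E, F, G, H, I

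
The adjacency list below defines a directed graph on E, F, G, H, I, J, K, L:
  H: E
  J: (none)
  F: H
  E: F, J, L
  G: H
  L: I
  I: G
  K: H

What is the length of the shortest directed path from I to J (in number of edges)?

4

Distance 0: I.
Distance 1: G.
Distance 2: H.
Distance 3: E.
Distance 4: F, J, L — contains J.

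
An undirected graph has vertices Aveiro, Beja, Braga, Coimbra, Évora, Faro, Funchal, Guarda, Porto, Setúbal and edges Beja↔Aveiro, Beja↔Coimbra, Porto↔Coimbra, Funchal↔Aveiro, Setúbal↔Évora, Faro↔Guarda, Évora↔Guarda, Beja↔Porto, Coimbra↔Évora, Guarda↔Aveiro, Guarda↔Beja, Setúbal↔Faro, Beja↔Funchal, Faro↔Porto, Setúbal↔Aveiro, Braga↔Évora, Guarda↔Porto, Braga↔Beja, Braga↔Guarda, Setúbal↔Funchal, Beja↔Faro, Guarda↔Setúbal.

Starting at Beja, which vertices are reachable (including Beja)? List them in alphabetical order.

Aveiro, Beja, Braga, Coimbra, Évora, Faro, Funchal, Guarda, Porto, Setúbal

Start at Beja.
Its neighbours: Aveiro, Braga, Coimbra, Faro, Funchal, Guarda, Porto.
Then their neighbours: Évora, Setúbal.
Every vertex is now reached.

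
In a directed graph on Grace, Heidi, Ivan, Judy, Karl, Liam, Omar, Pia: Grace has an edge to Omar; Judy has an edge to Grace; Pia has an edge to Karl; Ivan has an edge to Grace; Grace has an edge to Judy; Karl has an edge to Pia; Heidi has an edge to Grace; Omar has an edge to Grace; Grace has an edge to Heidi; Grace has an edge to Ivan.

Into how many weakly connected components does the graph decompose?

From Grace: component {Grace, Heidi, Ivan, Judy, Omar}.
From Karl: component {Karl, Pia}.
From Liam: component {Liam}.
That's 3 components.

3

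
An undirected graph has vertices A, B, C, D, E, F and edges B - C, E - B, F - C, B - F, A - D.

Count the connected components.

2

From A: component {A, D}.
From B: component {B, C, E, F}.
That's 2 components.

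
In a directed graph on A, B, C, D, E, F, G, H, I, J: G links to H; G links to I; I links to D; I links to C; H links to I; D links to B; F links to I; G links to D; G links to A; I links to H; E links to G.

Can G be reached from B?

No

B has no outgoing edges, so nothing is reachable from it.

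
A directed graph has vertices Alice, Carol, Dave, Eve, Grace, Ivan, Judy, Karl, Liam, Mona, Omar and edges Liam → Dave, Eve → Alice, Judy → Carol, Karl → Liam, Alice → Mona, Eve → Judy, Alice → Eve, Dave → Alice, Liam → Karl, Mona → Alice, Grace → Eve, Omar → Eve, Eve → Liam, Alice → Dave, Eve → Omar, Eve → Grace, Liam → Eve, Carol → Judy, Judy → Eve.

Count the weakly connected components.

From Alice: component {Alice, Carol, Dave, Eve, Grace, Judy, Karl, Liam, Mona, Omar}.
From Ivan: component {Ivan}.
That's 2 components.

2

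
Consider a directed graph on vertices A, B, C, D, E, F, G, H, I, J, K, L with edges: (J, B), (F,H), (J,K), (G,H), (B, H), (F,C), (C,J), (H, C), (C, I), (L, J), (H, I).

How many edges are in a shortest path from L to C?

4

Distance 0: L.
Distance 1: J.
Distance 2: B, K.
Distance 3: H.
Distance 4: C, I — contains C.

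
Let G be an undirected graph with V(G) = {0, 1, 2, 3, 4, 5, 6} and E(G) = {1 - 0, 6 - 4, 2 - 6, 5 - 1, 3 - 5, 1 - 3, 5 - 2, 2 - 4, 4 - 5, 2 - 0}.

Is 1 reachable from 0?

Yes

Explore from 0.
Distance 1: reach 1, 2.
Found 1.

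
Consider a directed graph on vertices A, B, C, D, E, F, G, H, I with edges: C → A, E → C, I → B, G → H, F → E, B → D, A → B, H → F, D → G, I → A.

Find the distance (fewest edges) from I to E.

6

Distance 0: I.
Distance 1: A, B.
Distance 2: D.
Distance 3: G.
Distance 4: H.
Distance 5: F.
Distance 6: E — contains E.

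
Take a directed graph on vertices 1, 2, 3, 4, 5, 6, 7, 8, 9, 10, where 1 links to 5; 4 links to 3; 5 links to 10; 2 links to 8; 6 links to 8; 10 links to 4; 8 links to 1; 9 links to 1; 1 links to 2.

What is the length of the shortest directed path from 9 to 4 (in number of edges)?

4

Distance 0: 9.
Distance 1: 1.
Distance 2: 2, 5.
Distance 3: 8, 10.
Distance 4: 4 — contains 4.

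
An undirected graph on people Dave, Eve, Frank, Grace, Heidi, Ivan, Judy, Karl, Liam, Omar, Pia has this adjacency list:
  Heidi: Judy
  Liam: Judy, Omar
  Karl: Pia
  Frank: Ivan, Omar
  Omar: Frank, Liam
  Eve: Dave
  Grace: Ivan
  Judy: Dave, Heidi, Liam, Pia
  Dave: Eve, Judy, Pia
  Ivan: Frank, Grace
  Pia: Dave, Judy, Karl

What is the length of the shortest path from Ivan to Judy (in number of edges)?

4

Distance 0: Ivan.
Distance 1: Frank, Grace.
Distance 2: Omar.
Distance 3: Liam.
Distance 4: Judy — contains Judy.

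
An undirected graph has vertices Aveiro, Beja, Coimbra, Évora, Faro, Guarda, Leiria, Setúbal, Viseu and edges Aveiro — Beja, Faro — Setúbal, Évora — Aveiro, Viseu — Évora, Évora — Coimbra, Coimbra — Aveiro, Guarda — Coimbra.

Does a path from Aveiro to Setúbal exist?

No

Explore from Aveiro.
Distance 1: reach Beja, Coimbra, Évora.
Distance 2: reach Guarda, Viseu.
The search is exhausted without reaching Setúbal; it lies in a different component.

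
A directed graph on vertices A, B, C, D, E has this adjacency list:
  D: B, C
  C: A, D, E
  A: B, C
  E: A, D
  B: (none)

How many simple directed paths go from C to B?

C→A→B
C→D→B
C→E→A→B
C→E→D→B

4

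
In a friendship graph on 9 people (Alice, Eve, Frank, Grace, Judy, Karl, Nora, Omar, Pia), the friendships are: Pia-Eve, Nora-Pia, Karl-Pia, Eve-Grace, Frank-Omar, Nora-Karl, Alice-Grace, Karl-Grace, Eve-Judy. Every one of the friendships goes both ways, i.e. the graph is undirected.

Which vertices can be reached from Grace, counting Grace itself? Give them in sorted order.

Alice, Eve, Grace, Judy, Karl, Nora, Pia

Start at Grace.
Its neighbours: Alice, Eve, Karl.
Then their neighbours: Judy, Nora, Pia.
Nothing further is reachable.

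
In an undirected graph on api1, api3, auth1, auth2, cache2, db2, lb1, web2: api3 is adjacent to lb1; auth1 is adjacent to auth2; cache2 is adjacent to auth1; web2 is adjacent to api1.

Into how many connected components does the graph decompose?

From api1: component {api1, web2}.
From api3: component {api3, lb1}.
From auth1: component {auth1, auth2, cache2}.
From db2: component {db2}.
That's 4 components.

4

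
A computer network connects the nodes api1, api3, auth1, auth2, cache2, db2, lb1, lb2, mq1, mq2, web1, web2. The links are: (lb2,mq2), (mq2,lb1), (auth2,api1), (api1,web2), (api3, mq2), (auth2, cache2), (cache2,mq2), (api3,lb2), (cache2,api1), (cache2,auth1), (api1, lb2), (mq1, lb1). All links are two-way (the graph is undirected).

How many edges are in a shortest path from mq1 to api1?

4

Distance 0: mq1.
Distance 1: lb1.
Distance 2: mq2.
Distance 3: api3, cache2, lb2.
Distance 4: api1, auth1, auth2 — contains api1.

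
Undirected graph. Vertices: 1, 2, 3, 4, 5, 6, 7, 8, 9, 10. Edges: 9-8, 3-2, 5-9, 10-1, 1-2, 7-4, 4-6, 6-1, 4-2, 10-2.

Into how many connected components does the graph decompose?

From 1: component {1, 2, 3, 4, 6, 7, 10}.
From 5: component {5, 8, 9}.
That's 2 components.

2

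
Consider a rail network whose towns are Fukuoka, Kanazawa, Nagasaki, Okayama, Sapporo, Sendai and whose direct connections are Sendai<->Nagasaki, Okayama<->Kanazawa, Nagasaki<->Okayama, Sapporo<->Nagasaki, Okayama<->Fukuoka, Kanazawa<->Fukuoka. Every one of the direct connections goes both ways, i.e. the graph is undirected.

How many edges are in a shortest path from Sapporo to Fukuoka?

3

Distance 0: Sapporo.
Distance 1: Nagasaki.
Distance 2: Okayama, Sendai.
Distance 3: Fukuoka, Kanazawa — contains Fukuoka.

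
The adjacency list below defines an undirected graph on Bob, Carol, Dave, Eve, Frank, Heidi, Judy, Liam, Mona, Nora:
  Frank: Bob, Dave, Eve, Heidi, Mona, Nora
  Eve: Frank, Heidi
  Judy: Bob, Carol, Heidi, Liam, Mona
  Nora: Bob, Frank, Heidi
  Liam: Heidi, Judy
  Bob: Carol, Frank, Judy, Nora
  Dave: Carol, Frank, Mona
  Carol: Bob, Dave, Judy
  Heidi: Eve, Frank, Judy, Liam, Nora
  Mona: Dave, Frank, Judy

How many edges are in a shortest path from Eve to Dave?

2

Distance 0: Eve.
Distance 1: Frank, Heidi.
Distance 2: Bob, Dave, Judy, Liam, Mona, Nora — contains Dave.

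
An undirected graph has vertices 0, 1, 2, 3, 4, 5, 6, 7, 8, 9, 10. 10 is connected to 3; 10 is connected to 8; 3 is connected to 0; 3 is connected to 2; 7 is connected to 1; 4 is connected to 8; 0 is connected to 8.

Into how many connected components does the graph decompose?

From 0: component {0, 2, 3, 4, 8, 10}.
From 1: component {1, 7}.
From 5: component {5}.
From 6: component {6}.
From 9: component {9}.
That's 5 components.

5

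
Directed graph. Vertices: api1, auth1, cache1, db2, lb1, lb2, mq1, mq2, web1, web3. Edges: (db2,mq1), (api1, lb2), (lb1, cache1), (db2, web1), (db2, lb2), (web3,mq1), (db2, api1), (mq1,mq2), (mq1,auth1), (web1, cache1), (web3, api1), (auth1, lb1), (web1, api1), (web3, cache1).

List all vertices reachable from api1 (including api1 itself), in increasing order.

api1, lb2

Start at api1.
Its neighbours: lb2.
Nothing further is reachable.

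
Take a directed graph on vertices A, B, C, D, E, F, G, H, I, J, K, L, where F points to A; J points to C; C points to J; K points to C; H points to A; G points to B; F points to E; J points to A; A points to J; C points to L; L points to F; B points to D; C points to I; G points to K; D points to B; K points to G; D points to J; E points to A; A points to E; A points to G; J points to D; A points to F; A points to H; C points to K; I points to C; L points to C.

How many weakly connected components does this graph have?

1

From A: component {A, B, C, D, E, F, G, H, I, J, K, L}.
That's 1 component.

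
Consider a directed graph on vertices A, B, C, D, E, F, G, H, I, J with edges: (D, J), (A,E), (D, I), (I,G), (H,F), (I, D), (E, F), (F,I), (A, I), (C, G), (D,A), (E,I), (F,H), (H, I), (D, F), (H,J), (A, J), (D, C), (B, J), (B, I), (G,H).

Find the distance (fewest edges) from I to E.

Distance 0: I.
Distance 1: D, G.
Distance 2: A, C, F, H, J.
Distance 3: E — contains E.

3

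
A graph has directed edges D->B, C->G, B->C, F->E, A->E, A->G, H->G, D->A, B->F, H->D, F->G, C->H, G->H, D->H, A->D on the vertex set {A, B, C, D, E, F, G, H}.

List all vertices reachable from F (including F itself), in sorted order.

Start at F.
Its neighbours: E, G.
Then their neighbours: H.
Then next layer: D.
Then next layer: A, B.
Then next layer: C.
Every vertex is now reached.

A, B, C, D, E, F, G, H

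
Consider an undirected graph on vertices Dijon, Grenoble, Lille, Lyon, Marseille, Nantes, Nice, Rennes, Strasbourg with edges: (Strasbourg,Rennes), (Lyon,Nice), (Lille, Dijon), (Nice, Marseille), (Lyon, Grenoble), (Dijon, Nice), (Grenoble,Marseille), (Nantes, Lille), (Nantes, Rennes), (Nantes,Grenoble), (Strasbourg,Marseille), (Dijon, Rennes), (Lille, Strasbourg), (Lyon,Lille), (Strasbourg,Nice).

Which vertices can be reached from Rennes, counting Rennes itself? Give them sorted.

Dijon, Grenoble, Lille, Lyon, Marseille, Nantes, Nice, Rennes, Strasbourg

Start at Rennes.
Its neighbours: Dijon, Nantes, Strasbourg.
Then their neighbours: Grenoble, Lille, Marseille, Nice.
Then next layer: Lyon.
Every vertex is now reached.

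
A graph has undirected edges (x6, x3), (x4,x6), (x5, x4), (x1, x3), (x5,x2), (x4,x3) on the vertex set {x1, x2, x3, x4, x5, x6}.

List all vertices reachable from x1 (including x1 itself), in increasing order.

x1, x2, x3, x4, x5, x6

Start at x1.
Its neighbours: x3.
Then their neighbours: x4, x6.
Then next layer: x5.
Then next layer: x2.
Every vertex is now reached.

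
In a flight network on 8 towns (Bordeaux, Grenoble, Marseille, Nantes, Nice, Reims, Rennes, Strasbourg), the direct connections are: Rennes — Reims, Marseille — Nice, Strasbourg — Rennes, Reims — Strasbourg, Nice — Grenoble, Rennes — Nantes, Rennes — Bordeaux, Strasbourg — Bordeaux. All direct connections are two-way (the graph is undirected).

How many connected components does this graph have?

From Bordeaux: component {Bordeaux, Nantes, Reims, Rennes, Strasbourg}.
From Grenoble: component {Grenoble, Marseille, Nice}.
That's 2 components.

2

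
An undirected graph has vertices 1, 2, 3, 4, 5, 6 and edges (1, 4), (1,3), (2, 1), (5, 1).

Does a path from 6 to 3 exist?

No

6 has no edges, so nothing is reachable from it.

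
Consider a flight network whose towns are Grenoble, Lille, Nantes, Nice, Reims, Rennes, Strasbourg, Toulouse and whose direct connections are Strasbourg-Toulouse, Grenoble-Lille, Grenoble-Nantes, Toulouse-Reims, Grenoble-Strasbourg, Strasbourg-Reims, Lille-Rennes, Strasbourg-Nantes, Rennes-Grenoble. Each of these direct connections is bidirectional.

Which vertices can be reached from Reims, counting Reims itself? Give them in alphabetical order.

Grenoble, Lille, Nantes, Reims, Rennes, Strasbourg, Toulouse

Start at Reims.
Its neighbours: Strasbourg, Toulouse.
Then their neighbours: Grenoble, Nantes.
Then next layer: Lille, Rennes.
Nothing further is reachable.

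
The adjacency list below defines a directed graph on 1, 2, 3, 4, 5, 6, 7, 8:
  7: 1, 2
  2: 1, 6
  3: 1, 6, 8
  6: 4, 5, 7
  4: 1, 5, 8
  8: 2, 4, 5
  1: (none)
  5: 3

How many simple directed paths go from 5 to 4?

5→3→6→4
5→3→8→2→6→4
5→3→8→4

3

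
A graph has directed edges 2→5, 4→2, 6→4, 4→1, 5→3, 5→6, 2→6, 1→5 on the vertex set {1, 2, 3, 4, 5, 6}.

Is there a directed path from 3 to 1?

3 has no outgoing edges, so nothing is reachable from it.

No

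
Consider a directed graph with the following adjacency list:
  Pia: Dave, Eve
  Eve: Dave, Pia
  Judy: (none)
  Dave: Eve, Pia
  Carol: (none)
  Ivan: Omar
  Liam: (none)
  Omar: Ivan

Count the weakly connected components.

5

From Carol: component {Carol}.
From Dave: component {Dave, Eve, Pia}.
From Ivan: component {Ivan, Omar}.
From Judy: component {Judy}.
From Liam: component {Liam}.
That's 5 components.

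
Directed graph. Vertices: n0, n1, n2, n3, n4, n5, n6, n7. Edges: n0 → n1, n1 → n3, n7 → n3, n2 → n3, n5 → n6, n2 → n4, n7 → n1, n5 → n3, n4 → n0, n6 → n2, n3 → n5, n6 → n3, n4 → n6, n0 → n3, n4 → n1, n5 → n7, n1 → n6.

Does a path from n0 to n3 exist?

Yes

Explore from n0.
Distance 1: reach n1, n3.
Found n3.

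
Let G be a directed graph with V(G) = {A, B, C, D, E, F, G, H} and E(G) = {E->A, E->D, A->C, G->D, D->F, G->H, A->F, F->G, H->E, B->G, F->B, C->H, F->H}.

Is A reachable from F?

Yes

Explore from F.
Distance 1: reach B, G, H.
Distance 2: reach D, E.
Distance 3: reach A.
Found A.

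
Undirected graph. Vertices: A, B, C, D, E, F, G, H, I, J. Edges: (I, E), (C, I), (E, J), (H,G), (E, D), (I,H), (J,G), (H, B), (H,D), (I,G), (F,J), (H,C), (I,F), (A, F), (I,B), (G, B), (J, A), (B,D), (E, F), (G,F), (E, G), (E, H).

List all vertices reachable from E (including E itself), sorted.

Start at E.
Its neighbours: D, F, G, H, I, J.
Then their neighbours: A, B, C.
Every vertex is now reached.

A, B, C, D, E, F, G, H, I, J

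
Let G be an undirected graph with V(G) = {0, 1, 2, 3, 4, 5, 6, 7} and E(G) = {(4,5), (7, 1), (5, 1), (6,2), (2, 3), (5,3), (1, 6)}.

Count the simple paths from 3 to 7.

3–2–6–1–7
3–5–1–7

2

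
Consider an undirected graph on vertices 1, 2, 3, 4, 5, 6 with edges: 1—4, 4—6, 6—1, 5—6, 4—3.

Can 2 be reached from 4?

Explore from 4.
Distance 1: reach 1, 3, 6.
Distance 2: reach 5.
The search is exhausted without reaching 2; it lies in a different component.

No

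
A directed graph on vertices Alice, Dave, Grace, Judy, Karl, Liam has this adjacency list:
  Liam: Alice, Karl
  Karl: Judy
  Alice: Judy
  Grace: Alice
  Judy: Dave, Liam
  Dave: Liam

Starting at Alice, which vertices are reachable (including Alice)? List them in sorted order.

Alice, Dave, Judy, Karl, Liam

Start at Alice.
Its neighbours: Judy.
Then their neighbours: Dave, Liam.
Then next layer: Karl.
Nothing further is reachable.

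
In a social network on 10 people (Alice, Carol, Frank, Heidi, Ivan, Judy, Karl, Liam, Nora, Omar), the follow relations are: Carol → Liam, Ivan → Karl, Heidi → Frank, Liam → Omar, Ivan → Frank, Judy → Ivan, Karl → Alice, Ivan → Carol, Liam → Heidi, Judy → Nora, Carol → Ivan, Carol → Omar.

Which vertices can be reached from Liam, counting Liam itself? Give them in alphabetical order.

Start at Liam.
Its neighbours: Heidi, Omar.
Then their neighbours: Frank.
Nothing further is reachable.

Frank, Heidi, Liam, Omar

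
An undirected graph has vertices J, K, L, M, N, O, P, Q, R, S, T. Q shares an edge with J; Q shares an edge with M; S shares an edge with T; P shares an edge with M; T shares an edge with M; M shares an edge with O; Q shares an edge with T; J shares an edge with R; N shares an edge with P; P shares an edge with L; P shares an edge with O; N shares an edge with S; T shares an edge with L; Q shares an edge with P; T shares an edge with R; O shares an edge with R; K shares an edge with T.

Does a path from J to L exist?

Explore from J.
Distance 1: reach Q, R.
Distance 2: reach M, O, P, T.
Distance 3: reach K, L, N, S.
Found L.

Yes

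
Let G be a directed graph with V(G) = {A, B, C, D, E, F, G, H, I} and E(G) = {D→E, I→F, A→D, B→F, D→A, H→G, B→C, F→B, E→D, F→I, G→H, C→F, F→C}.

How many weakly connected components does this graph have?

3

From A: component {A, D, E}.
From B: component {B, C, F, I}.
From G: component {G, H}.
That's 3 components.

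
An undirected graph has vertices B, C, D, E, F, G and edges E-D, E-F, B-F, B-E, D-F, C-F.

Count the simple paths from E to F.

3

E–B–F
E–D–F
E–F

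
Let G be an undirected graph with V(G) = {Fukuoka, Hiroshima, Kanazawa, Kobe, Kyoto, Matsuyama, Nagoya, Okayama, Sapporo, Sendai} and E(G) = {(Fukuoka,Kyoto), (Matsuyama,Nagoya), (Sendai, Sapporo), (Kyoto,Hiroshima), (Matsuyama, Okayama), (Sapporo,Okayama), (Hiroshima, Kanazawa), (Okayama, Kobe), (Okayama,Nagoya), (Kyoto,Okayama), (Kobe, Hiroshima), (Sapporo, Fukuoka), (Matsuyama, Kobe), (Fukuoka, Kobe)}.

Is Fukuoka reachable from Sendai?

Explore from Sendai.
Distance 1: reach Sapporo.
Distance 2: reach Fukuoka, Okayama.
Found Fukuoka.

Yes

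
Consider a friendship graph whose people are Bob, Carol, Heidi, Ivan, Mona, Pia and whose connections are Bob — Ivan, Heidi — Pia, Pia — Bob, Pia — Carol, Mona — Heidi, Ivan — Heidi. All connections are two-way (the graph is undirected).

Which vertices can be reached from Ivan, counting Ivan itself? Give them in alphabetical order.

Bob, Carol, Heidi, Ivan, Mona, Pia

Start at Ivan.
Its neighbours: Bob, Heidi.
Then their neighbours: Mona, Pia.
Then next layer: Carol.
Every vertex is now reached.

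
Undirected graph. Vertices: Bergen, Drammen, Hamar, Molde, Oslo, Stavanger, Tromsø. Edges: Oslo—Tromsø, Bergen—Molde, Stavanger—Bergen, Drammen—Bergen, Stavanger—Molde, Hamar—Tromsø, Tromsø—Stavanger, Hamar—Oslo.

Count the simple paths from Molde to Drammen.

2

Molde–Bergen–Drammen
Molde–Stavanger–Bergen–Drammen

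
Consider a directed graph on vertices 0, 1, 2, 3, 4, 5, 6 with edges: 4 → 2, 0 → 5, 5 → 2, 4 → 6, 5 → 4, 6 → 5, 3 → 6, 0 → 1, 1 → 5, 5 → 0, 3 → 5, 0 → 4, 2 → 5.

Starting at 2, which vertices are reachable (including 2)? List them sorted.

Start at 2.
Its neighbours: 5.
Then their neighbours: 0, 4.
Then next layer: 1, 6.
Nothing further is reachable.

0, 1, 2, 4, 5, 6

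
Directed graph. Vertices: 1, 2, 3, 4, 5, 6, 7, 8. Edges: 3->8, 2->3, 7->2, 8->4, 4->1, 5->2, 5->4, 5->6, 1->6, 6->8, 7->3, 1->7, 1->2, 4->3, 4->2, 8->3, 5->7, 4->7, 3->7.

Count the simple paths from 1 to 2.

7

1→2
1→6→8→3→7→2
1→6→8→4→2
1→6→8→4→3→7→2
1→6→8→4→7→2
1→7→2
1→7→3→8→4→2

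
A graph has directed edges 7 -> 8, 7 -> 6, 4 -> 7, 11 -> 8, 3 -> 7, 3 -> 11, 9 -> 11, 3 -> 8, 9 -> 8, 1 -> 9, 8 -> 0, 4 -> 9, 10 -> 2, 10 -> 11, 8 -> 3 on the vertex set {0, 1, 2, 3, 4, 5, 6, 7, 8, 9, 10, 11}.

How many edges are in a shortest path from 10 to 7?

Distance 0: 10.
Distance 1: 2, 11.
Distance 2: 8.
Distance 3: 0, 3.
Distance 4: 7 — contains 7.

4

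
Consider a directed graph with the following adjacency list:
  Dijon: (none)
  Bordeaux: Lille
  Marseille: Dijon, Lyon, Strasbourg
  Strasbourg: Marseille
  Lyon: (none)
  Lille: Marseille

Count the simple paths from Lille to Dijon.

Lille→Marseille→Dijon

1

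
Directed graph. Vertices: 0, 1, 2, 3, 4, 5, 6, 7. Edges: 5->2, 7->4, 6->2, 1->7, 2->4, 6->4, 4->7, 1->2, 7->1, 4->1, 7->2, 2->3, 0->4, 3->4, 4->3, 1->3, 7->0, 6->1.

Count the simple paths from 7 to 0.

1

7→0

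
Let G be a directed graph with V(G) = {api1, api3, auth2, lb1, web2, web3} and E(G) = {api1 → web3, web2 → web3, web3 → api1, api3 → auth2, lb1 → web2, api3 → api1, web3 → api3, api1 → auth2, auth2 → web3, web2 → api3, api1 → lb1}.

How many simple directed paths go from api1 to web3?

4

api1→auth2→web3
api1→lb1→web2→api3→auth2→web3
api1→lb1→web2→web3
api1→web3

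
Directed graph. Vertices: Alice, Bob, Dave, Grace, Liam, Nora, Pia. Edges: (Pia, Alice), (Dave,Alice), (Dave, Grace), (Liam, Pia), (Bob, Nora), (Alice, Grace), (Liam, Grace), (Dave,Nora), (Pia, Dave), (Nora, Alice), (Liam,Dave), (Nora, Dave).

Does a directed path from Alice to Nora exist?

Explore from Alice.
Distance 1: reach Grace.
The search from Alice is exhausted; no directed path reaches Nora.

No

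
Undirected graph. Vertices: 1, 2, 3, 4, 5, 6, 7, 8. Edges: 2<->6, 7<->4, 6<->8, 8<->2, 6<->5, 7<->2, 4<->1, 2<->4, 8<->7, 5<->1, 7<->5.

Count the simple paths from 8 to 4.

8–2–4
8–2–6–5–1–4
8–2–6–5–7–4
8–2–7–4
8–2–7–5–1–4
8–6–2–4
8–6–2–7–4
8–6–2–7–5–1–4
... and 8 more.

16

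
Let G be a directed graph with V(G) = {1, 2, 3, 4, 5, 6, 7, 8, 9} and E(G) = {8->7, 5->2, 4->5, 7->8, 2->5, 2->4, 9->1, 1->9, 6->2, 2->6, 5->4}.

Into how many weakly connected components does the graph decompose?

4

From 1: component {1, 9}.
From 2: component {2, 4, 5, 6}.
From 3: component {3}.
From 7: component {7, 8}.
That's 4 components.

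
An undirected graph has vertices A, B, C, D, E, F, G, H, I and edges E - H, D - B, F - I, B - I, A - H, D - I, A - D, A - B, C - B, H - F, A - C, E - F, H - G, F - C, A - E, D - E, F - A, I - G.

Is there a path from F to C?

Yes

Explore from F.
Distance 1: reach A, C, E, H, I.
Found C.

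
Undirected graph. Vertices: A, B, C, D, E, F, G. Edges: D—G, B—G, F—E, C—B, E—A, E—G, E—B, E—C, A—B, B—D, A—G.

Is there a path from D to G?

Yes

Explore from D.
Distance 1: reach B, G.
Found G.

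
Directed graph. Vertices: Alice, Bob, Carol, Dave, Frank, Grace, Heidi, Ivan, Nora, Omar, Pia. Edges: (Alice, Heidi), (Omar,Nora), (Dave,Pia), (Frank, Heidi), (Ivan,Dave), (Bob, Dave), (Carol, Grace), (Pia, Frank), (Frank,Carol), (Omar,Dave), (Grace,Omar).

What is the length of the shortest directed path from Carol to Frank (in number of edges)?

5

Distance 0: Carol.
Distance 1: Grace.
Distance 2: Omar.
Distance 3: Dave, Nora.
Distance 4: Pia.
Distance 5: Frank — contains Frank.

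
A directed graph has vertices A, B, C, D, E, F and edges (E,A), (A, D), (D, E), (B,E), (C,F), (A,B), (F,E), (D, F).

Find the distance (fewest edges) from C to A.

Distance 0: C.
Distance 1: F.
Distance 2: E.
Distance 3: A — contains A.

3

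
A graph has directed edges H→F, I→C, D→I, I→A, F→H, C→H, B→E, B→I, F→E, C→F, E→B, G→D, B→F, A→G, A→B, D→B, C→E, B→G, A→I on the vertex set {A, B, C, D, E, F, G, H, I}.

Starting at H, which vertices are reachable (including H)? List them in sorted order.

Start at H.
Its neighbours: F.
Then their neighbours: E.
Then next layer: B.
Then next layer: G, I.
Then next layer: A, C, D.
Every vertex is now reached.

A, B, C, D, E, F, G, H, I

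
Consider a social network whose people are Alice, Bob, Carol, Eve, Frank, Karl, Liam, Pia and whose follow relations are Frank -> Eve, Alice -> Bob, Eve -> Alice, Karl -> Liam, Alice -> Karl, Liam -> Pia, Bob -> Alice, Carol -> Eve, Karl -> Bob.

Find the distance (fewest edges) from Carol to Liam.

4

Distance 0: Carol.
Distance 1: Eve.
Distance 2: Alice.
Distance 3: Bob, Karl.
Distance 4: Liam — contains Liam.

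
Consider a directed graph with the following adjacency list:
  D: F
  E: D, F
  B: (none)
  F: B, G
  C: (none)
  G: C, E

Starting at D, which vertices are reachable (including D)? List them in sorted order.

B, C, D, E, F, G

Start at D.
Its neighbours: F.
Then their neighbours: B, G.
Then next layer: C, E.
Every vertex is now reached.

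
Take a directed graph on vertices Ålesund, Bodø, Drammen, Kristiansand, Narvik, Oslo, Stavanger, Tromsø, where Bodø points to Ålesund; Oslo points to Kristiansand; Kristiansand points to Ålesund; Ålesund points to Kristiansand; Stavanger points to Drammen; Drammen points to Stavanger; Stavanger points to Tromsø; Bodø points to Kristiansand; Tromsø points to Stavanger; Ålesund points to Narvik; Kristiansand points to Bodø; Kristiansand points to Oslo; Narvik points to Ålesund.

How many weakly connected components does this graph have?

From Ålesund: component {Ålesund, Bodø, Kristiansand, Narvik, Oslo}.
From Drammen: component {Drammen, Stavanger, Tromsø}.
That's 2 components.

2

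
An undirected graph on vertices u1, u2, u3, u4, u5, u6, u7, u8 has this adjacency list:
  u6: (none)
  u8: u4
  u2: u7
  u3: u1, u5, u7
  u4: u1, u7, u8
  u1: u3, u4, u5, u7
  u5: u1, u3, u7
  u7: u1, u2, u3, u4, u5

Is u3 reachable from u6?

No

u6 has no edges, so nothing is reachable from it.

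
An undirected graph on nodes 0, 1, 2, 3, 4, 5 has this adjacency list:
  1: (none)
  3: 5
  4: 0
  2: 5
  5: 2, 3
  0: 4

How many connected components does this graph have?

From 0: component {0, 4}.
From 1: component {1}.
From 2: component {2, 3, 5}.
That's 3 components.

3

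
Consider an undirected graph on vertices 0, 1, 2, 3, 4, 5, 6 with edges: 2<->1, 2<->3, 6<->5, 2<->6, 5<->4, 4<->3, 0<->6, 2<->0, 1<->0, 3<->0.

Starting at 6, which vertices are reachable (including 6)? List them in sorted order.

Start at 6.
Its neighbours: 0, 2, 5.
Then their neighbours: 1, 3, 4.
Every vertex is now reached.

0, 1, 2, 3, 4, 5, 6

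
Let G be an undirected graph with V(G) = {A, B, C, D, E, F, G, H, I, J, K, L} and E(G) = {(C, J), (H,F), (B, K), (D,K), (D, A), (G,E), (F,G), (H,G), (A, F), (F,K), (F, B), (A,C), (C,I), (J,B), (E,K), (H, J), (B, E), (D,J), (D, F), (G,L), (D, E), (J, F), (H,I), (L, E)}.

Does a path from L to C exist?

Explore from L.
Distance 1: reach E, G.
Distance 2: reach B, D, F, H, K.
Distance 3: reach A, I, J.
Distance 4: reach C.
Found C.

Yes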